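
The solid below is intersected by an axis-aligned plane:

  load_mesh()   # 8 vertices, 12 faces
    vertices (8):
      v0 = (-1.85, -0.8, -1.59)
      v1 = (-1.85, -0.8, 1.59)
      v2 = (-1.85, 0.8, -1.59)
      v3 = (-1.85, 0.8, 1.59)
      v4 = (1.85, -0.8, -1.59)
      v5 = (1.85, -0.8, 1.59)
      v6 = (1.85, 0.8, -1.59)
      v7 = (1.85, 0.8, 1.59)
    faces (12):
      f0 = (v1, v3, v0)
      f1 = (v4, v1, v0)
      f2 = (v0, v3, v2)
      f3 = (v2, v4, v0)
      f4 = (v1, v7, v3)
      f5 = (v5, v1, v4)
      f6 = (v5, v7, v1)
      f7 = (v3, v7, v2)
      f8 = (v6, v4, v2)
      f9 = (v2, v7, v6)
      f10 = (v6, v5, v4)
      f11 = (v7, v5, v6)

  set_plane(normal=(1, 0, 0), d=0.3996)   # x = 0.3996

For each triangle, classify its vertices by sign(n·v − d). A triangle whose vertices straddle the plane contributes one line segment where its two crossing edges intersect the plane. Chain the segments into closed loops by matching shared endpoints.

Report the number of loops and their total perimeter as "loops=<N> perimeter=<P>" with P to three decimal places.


Straddling triangles (8 of 12):
  (v4,v1,v0) [+--] → (0.3996, -0.8, -0.34344)–(0.3996, -0.8, -1.59)  len=1.2466
  (v2,v4,v0) [-+-] → (0.3996, -0.1728, -1.59)–(0.3996, -0.8, -1.59)  len=0.6272
  (v1,v7,v3) [-+-] → (0.3996, 0.1728, 1.59)–(0.3996, 0.8, 1.59)  len=0.6272
  (v5,v1,v4) [+-+] → (0.3996, -0.8, 1.59)–(0.3996, -0.8, -0.34344)  len=1.9334
  (v5,v7,v1) [++-] → (0.3996, 0.1728, 1.59)–(0.3996, -0.8, 1.59)  len=0.9728
  (v3,v7,v2) [-+-] → (0.3996, 0.8, 1.59)–(0.3996, 0.8, 0.34344)  len=1.2466
  (v6,v4,v2) [++-] → (0.3996, -0.1728, -1.59)–(0.3996, 0.8, -1.59)  len=0.9728
  (v2,v7,v6) [-++] → (0.3996, 0.8, 0.34344)–(0.3996, 0.8, -1.59)  len=1.9334

Chained into 1 loop(s):
  loop 1: 8 segments, perimeter = 9.5600
Total perimeter = 9.560

loops=1 perimeter=9.560


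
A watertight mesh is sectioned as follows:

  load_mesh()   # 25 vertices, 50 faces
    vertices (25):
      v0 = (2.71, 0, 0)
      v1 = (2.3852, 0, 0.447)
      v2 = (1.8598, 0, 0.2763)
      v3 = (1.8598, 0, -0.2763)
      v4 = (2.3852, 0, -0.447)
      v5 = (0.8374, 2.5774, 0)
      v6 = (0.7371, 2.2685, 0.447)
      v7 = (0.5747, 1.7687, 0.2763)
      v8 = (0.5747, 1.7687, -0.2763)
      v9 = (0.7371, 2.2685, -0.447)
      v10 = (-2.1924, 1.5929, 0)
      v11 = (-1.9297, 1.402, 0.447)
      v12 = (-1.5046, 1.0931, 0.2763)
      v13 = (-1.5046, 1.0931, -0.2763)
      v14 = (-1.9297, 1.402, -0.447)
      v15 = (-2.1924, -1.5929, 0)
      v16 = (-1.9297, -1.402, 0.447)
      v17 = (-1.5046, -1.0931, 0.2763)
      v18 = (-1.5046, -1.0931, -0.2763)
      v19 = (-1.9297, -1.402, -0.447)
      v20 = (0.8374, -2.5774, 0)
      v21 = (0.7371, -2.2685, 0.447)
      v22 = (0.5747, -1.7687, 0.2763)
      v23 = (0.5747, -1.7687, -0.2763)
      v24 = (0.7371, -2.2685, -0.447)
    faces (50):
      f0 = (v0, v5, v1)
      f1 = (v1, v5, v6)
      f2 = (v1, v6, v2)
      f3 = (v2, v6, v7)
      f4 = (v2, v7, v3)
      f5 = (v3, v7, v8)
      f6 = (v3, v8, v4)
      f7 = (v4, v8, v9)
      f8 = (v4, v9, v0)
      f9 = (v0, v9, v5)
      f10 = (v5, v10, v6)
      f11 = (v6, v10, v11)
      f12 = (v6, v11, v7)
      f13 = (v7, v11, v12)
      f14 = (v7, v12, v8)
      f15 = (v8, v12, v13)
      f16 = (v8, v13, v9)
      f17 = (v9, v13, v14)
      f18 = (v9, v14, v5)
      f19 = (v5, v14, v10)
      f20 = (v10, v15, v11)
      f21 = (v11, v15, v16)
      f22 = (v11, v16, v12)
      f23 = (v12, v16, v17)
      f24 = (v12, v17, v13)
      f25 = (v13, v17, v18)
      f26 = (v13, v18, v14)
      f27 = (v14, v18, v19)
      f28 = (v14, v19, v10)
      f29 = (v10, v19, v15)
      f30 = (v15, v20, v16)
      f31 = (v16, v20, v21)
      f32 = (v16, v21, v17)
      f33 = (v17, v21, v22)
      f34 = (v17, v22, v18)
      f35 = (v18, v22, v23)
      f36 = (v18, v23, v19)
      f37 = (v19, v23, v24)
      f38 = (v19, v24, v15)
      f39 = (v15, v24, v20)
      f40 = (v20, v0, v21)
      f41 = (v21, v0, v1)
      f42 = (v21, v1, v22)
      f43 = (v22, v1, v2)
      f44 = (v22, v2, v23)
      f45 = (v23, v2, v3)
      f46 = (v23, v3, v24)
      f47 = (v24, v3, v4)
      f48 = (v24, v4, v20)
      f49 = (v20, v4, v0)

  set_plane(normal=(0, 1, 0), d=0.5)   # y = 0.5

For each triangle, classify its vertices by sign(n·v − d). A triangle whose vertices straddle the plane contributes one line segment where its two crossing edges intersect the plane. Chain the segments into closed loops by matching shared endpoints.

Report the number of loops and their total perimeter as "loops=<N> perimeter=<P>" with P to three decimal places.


loops=2 perimeter=5.268

Straddling triangles (20 of 50):
  (v0,v5,v1) [-+-] → (2.34673, 0.5, 0)–(2.08494, 0.5, 0.360285)  len=0.4454
  (v1,v5,v6) [-++] → (2.08494, 0.5, 0.360285)–(2.02194, 0.5, 0.447)  len=0.1072
  (v1,v6,v2) [-+-] → (2.02194, 0.5, 0.447)–(1.61235, 0.5, 0.313924)  len=0.4307
  (v2,v6,v7) [-++] → (1.61235, 0.5, 0.313924)–(1.49651, 0.5, 0.2763)  len=0.1218
  (v2,v7,v3) [-+-] → (1.49651, 0.5, 0.2763)–(1.49651, 0.5, -0.120084)  len=0.3964
  (v3,v7,v8) [-++] → (1.49651, 0.5, -0.120084)–(1.49651, 0.5, -0.2763)  len=0.1562
  (v3,v8,v4) [-+-] → (1.49651, 0.5, -0.2763)–(1.87338, 0.5, -0.398744)  len=0.3963
  (v4,v8,v9) [-++] → (1.87338, 0.5, -0.398744)–(2.02194, 0.5, -0.447)  len=0.1562
  (v4,v9,v0) [-+-] → (2.02194, 0.5, -0.447)–(2.27515, 0.5, -0.0985233)  len=0.4308
  (v0,v9,v5) [-++] → (2.27515, 0.5, -0.0985233)–(2.34673, 0.5, 0)  len=0.1218
  (v10,v15,v11) [+-+] → (-2.1924, 0.5, 0)–(-2.00882, 0.5, 0.312373)  len=0.3623
  (v11,v15,v16) [+--] → (-2.00882, 0.5, 0.312373)–(-1.9297, 0.5, 0.447)  len=0.1562
  (v11,v16,v12) [+-+] → (-1.9297, 0.5, 0.447)–(-1.60565, 0.5, 0.316876)  len=0.3492
  (v12,v16,v17) [+--] → (-1.60565, 0.5, 0.316876)–(-1.5046, 0.5, 0.2763)  len=0.1089
  (v12,v17,v13) [+-+] → (-1.5046, 0.5, 0.2763)–(-1.5046, 0.5, -0.126384)  len=0.4027
  (v13,v17,v18) [+--] → (-1.5046, 0.5, -0.126384)–(-1.5046, 0.5, -0.2763)  len=0.1499
  (v13,v18,v14) [+-+] → (-1.5046, 0.5, -0.2763)–(-1.77602, 0.5, -0.38529)  len=0.2925
  (v14,v18,v19) [+--] → (-1.77602, 0.5, -0.38529)–(-1.9297, 0.5, -0.447)  len=0.1656
  (v14,v19,v10) [+-+] → (-1.9297, 0.5, -0.447)–(-2.09654, 0.5, -0.163119)  len=0.3293
  (v10,v19,v15) [+--] → (-2.09654, 0.5, -0.163119)–(-2.1924, 0.5, 0)  len=0.1892

Chained into 2 loop(s):
  loop 1: 10 segments, perimeter = 2.7626
  loop 2: 10 segments, perimeter = 2.5057
Total perimeter = 5.268


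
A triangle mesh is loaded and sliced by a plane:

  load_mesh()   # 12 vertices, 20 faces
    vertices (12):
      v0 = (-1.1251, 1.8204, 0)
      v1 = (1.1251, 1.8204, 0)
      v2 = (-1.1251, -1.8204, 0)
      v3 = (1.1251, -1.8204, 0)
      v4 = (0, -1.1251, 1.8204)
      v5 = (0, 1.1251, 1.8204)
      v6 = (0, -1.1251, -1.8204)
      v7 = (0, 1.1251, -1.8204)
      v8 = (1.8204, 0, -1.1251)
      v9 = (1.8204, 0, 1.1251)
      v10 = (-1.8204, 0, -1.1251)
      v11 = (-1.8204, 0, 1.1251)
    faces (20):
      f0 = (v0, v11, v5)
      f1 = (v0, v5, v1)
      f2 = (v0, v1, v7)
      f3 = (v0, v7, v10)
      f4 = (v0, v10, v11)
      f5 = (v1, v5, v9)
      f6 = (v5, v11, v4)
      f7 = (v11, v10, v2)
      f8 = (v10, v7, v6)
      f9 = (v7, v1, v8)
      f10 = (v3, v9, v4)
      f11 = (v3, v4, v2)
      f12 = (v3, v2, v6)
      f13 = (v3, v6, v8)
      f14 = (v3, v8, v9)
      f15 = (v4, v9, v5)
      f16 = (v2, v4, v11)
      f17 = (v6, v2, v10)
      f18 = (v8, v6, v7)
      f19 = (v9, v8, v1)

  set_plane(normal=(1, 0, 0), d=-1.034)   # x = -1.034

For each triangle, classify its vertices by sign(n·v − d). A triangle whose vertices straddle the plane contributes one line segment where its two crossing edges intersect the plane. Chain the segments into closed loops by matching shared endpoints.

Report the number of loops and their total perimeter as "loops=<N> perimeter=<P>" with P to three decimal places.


loops=1 perimeter=9.805

Straddling triangles (10 of 20):
  (v0,v11,v5) [--+] → (-1.034, 0.486035, 1.42546)–(-1.034, 1.7641, 0.147399)  len=1.8075
  (v0,v5,v1) [-++] → (-1.034, 1.7641, 0.147399)–(-1.034, 1.8204, 0)  len=0.1578
  (v0,v1,v7) [-++] → (-1.034, 1.8204, 0)–(-1.034, 1.7641, -0.147399)  len=0.1578
  (v0,v7,v10) [-+-] → (-1.034, 1.7641, -0.147399)–(-1.034, 0.486035, -1.42546)  len=1.8075
  (v5,v11,v4) [+-+] → (-1.034, 0.486035, 1.42546)–(-1.034, -0.486035, 1.42546)  len=0.9721
  (v10,v7,v6) [-++] → (-1.034, 0.486035, -1.42546)–(-1.034, -0.486035, -1.42546)  len=0.9721
  (v3,v4,v2) [++-] → (-1.034, -1.7641, 0.147399)–(-1.034, -1.8204, 0)  len=0.1578
  (v3,v2,v6) [+-+] → (-1.034, -1.8204, 0)–(-1.034, -1.7641, -0.147399)  len=0.1578
  (v2,v4,v11) [-+-] → (-1.034, -1.7641, 0.147399)–(-1.034, -0.486035, 1.42546)  len=1.8075
  (v6,v2,v10) [+--] → (-1.034, -1.7641, -0.147399)–(-1.034, -0.486035, -1.42546)  len=1.8075

Chained into 1 loop(s):
  loop 1: 10 segments, perimeter = 9.8051
Total perimeter = 9.805


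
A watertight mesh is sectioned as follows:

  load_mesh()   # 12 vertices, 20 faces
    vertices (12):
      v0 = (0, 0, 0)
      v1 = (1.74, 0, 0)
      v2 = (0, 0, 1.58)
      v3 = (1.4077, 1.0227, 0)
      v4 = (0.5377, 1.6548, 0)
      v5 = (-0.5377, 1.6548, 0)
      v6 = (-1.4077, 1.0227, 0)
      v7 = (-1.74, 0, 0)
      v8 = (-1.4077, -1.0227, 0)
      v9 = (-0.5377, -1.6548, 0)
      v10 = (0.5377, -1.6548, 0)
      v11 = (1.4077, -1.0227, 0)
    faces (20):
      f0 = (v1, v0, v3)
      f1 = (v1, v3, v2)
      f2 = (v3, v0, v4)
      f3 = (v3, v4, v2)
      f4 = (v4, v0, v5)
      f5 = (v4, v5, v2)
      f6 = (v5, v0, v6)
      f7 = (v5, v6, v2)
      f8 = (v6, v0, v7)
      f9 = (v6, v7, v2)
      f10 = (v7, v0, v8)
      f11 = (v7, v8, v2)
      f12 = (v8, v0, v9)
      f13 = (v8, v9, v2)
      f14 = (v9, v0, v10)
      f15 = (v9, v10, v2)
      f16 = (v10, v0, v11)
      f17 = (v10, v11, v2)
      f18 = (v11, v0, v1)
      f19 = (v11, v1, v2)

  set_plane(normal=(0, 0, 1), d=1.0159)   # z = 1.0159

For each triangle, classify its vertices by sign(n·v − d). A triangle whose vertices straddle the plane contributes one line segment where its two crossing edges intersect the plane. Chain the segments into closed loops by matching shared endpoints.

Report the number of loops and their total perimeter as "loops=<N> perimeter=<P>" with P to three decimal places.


loops=1 perimeter=3.839

Straddling triangles (10 of 20):
  (v1,v3,v2) [--+] → (0.502585, 0.36513, 1.0159)–(0.621224, 0, 1.0159)  len=0.3839
  (v3,v4,v2) [--+] → (0.191973, 0.590805, 1.0159)–(0.502585, 0.36513, 1.0159)  len=0.3839
  (v4,v5,v2) [--+] → (-0.191973, 0.590805, 1.0159)–(0.191973, 0.590805, 1.0159)  len=0.3839
  (v5,v6,v2) [--+] → (-0.502585, 0.36513, 1.0159)–(-0.191973, 0.590805, 1.0159)  len=0.3839
  (v6,v7,v2) [--+] → (-0.621224, 0, 1.0159)–(-0.502585, 0.36513, 1.0159)  len=0.3839
  (v7,v8,v2) [--+] → (-0.502585, -0.36513, 1.0159)–(-0.621224, 0, 1.0159)  len=0.3839
  (v8,v9,v2) [--+] → (-0.191973, -0.590805, 1.0159)–(-0.502585, -0.36513, 1.0159)  len=0.3839
  (v9,v10,v2) [--+] → (0.191973, -0.590805, 1.0159)–(-0.191973, -0.590805, 1.0159)  len=0.3839
  (v10,v11,v2) [--+] → (0.502585, -0.36513, 1.0159)–(0.191973, -0.590805, 1.0159)  len=0.3839
  (v11,v1,v2) [--+] → (0.621224, 0, 1.0159)–(0.502585, -0.36513, 1.0159)  len=0.3839

Chained into 1 loop(s):
  loop 1: 10 segments, perimeter = 3.8393
Total perimeter = 3.839


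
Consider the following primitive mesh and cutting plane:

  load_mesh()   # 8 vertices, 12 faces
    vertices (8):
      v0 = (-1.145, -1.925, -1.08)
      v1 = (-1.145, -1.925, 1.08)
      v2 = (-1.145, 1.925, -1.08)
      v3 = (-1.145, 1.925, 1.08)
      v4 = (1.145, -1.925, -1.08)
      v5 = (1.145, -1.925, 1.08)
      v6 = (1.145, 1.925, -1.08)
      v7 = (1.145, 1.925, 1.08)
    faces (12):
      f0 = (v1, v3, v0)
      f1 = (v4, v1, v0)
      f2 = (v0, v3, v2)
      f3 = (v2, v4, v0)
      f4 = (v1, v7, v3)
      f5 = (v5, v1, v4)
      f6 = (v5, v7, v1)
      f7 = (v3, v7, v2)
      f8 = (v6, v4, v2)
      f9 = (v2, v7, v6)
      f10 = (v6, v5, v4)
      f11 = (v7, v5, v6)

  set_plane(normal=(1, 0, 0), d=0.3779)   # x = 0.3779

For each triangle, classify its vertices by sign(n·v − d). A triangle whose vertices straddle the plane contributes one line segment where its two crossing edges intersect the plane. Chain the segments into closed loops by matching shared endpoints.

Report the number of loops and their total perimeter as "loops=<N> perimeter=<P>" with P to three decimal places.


Straddling triangles (8 of 12):
  (v4,v1,v0) [+--] → (0.3779, -1.925, -0.356447)–(0.3779, -1.925, -1.08)  len=0.7236
  (v2,v4,v0) [-+-] → (0.3779, -0.635334, -1.08)–(0.3779, -1.925, -1.08)  len=1.2897
  (v1,v7,v3) [-+-] → (0.3779, 0.635334, 1.08)–(0.3779, 1.925, 1.08)  len=1.2897
  (v5,v1,v4) [+-+] → (0.3779, -1.925, 1.08)–(0.3779, -1.925, -0.356447)  len=1.4364
  (v5,v7,v1) [++-] → (0.3779, 0.635334, 1.08)–(0.3779, -1.925, 1.08)  len=2.5603
  (v3,v7,v2) [-+-] → (0.3779, 1.925, 1.08)–(0.3779, 1.925, 0.356447)  len=0.7236
  (v6,v4,v2) [++-] → (0.3779, -0.635334, -1.08)–(0.3779, 1.925, -1.08)  len=2.5603
  (v2,v7,v6) [-++] → (0.3779, 1.925, 0.356447)–(0.3779, 1.925, -1.08)  len=1.4364

Chained into 1 loop(s):
  loop 1: 8 segments, perimeter = 12.0200
Total perimeter = 12.020

loops=1 perimeter=12.020


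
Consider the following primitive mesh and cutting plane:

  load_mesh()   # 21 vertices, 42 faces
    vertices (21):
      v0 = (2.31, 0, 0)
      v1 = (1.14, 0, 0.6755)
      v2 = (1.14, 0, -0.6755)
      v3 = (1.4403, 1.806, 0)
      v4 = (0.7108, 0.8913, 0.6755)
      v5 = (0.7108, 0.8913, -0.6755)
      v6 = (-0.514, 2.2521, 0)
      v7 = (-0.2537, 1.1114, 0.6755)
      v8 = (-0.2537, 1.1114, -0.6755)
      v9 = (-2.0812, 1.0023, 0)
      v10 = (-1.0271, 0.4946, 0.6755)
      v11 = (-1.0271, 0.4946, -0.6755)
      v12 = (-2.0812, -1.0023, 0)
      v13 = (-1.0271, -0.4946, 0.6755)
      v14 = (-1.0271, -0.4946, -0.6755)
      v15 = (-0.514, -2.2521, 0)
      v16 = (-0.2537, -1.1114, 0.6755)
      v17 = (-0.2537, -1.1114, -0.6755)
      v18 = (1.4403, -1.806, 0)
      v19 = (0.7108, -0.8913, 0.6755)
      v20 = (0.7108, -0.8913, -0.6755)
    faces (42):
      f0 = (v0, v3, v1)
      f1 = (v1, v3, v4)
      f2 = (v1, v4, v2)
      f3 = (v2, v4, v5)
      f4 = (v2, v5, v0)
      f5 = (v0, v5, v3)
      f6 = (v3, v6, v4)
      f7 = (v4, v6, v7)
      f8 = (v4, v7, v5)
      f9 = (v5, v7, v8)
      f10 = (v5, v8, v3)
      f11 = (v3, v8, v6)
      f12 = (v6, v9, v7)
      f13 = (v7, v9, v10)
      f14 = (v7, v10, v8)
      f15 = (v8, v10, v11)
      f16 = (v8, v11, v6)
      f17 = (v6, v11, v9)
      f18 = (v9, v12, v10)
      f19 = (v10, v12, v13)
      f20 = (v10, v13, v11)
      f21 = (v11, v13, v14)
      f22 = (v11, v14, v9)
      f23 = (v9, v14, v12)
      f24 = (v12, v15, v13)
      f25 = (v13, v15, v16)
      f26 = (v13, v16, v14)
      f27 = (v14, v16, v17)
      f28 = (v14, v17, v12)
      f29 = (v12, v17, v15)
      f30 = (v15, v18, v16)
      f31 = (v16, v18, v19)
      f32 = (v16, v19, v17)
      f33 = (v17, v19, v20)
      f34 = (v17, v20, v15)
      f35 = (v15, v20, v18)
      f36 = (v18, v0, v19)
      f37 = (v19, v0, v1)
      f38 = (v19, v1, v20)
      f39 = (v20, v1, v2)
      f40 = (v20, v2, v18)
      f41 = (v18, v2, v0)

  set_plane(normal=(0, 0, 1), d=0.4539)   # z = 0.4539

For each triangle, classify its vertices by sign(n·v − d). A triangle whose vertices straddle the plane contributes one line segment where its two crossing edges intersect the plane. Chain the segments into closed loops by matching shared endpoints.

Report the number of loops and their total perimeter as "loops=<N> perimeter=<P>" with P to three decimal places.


loops=2 perimeter=16.181

Straddling triangles (28 of 42):
  (v0,v3,v1) [--+] → (1.23851, 0.592464, 0.4539)–(1.52382, 0, 0.4539)  len=0.6576
  (v1,v3,v4) [+-+] → (1.23851, 0.592464, 0.4539)–(0.950115, 1.19137, 0.4539)  len=0.6647
  (v1,v4,v2) [++-] → (0.7812, 0.745103, 0.4539)–(1.14, 0, 0.4539)  len=0.8270
  (v2,v4,v5) [-+-] → (0.7812, 0.745103, 0.4539)–(0.7108, 0.8913, 0.4539)  len=0.1623
  (v3,v6,v4) [--+] → (0.309, 1.33771, 0.4539)–(0.950115, 1.19137, 0.4539)  len=0.6576
  (v4,v6,v7) [+-+] → (0.309, 1.33771, 0.4539)–(-0.339092, 1.48561, 0.4539)  len=0.6648
  (v4,v7,v5) [++-] → (-0.0954963, 1.0753, 0.4539)–(0.7108, 0.8913, 0.4539)  len=0.8270
  (v5,v7,v8) [-+-] → (-0.0954963, 1.0753, 0.4539)–(-0.2537, 1.1114, 0.4539)  len=0.1623
  (v6,v9,v7) [--+] → (-0.853217, 1.07561, 0.4539)–(-0.339092, 1.48561, 0.4539)  len=0.6576
  (v7,v9,v10) [+-+] → (-0.853217, 1.07561, 0.4539)–(-1.3729, 0.661153, 0.4539)  len=0.6647
  (v7,v10,v8) [++-] → (-0.900242, 0.595772, 0.4539)–(-0.2537, 1.1114, 0.4539)  len=0.8270
  (v8,v10,v11) [-+-] → (-0.900242, 0.595772, 0.4539)–(-1.0271, 0.4946, 0.4539)  len=0.1623
  (v9,v12,v10) [--+] → (-1.3729, 0.00353702, 0.4539)–(-1.3729, 0.661153, 0.4539)  len=0.6576
  (v10,v12,v13) [+-+] → (-1.3729, 0.00353702, 0.4539)–(-1.3729, -0.661153, 0.4539)  len=0.6647
  (v10,v13,v11) [++-] → (-1.0271, -0.332345, 0.4539)–(-1.0271, 0.4946, 0.4539)  len=0.8269
  (v11,v13,v14) [-+-] → (-1.0271, -0.332345, 0.4539)–(-1.0271, -0.4946, 0.4539)  len=0.1623
  (v12,v15,v13) [--+] → (-0.858776, -1.07115, 0.4539)–(-1.3729, -0.661153, 0.4539)  len=0.6576
  (v13,v15,v16) [+-+] → (-0.858776, -1.07115, 0.4539)–(-0.339092, -1.48561, 0.4539)  len=0.6647
  (v13,v16,v14) [++-] → (-0.380558, -1.01023, 0.4539)–(-1.0271, -0.4946, 0.4539)  len=0.8270
  (v14,v16,v17) [-+-] → (-0.380558, -1.01023, 0.4539)–(-0.2537, -1.1114, 0.4539)  len=0.1623
  (v15,v18,v16) [--+] → (0.302022, -1.33927, 0.4539)–(-0.339092, -1.48561, 0.4539)  len=0.6576
  (v16,v18,v19) [+-+] → (0.302022, -1.33927, 0.4539)–(0.950115, -1.19137, 0.4539)  len=0.6648
  (v16,v19,v17) [++-] → (0.552596, -0.927402, 0.4539)–(-0.2537, -1.1114, 0.4539)  len=0.8270
  (v17,v19,v20) [-+-] → (0.552596, -0.927402, 0.4539)–(0.7108, -0.8913, 0.4539)  len=0.1623
  (v18,v0,v19) [--+] → (1.23542, -0.598906, 0.4539)–(0.950115, -1.19137, 0.4539)  len=0.6576
  (v19,v0,v1) [+-+] → (1.23542, -0.598906, 0.4539)–(1.52382, 0, 0.4539)  len=0.6647
  (v19,v1,v20) [++-] → (1.0696, -0.146197, 0.4539)–(0.7108, -0.8913, 0.4539)  len=0.8270
  (v20,v1,v2) [-+-] → (1.0696, -0.146197, 0.4539)–(1.14, 0, 0.4539)  len=0.1623

Chained into 2 loop(s):
  loop 1: 14 segments, perimeter = 9.2563
  loop 2: 14 segments, perimeter = 6.9248
Total perimeter = 16.181


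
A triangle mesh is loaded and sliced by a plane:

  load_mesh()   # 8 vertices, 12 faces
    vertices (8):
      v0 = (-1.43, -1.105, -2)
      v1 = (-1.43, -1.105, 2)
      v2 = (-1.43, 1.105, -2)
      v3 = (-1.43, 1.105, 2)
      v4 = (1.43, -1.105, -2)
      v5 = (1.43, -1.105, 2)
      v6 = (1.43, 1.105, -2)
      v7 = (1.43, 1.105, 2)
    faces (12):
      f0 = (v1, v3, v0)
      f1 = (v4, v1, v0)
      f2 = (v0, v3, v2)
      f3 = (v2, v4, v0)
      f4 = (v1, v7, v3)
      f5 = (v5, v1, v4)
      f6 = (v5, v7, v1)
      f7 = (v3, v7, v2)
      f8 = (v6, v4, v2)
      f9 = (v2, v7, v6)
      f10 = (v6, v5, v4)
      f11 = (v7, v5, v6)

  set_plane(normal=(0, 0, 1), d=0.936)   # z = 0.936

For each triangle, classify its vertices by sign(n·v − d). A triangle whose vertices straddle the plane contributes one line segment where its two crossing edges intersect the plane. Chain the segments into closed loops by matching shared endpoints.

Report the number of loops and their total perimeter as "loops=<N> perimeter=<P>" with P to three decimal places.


loops=1 perimeter=10.140

Straddling triangles (8 of 12):
  (v1,v3,v0) [++-] → (-1.43, 0.51714, 0.936)–(-1.43, -1.105, 0.936)  len=1.6221
  (v4,v1,v0) [-+-] → (-0.66924, -1.105, 0.936)–(-1.43, -1.105, 0.936)  len=0.7608
  (v0,v3,v2) [-+-] → (-1.43, 0.51714, 0.936)–(-1.43, 1.105, 0.936)  len=0.5879
  (v5,v1,v4) [++-] → (-0.66924, -1.105, 0.936)–(1.43, -1.105, 0.936)  len=2.0992
  (v3,v7,v2) [++-] → (0.66924, 1.105, 0.936)–(-1.43, 1.105, 0.936)  len=2.0992
  (v2,v7,v6) [-+-] → (0.66924, 1.105, 0.936)–(1.43, 1.105, 0.936)  len=0.7608
  (v6,v5,v4) [-+-] → (1.43, -0.51714, 0.936)–(1.43, -1.105, 0.936)  len=0.5879
  (v7,v5,v6) [++-] → (1.43, -0.51714, 0.936)–(1.43, 1.105, 0.936)  len=1.6221

Chained into 1 loop(s):
  loop 1: 8 segments, perimeter = 10.1400
Total perimeter = 10.140


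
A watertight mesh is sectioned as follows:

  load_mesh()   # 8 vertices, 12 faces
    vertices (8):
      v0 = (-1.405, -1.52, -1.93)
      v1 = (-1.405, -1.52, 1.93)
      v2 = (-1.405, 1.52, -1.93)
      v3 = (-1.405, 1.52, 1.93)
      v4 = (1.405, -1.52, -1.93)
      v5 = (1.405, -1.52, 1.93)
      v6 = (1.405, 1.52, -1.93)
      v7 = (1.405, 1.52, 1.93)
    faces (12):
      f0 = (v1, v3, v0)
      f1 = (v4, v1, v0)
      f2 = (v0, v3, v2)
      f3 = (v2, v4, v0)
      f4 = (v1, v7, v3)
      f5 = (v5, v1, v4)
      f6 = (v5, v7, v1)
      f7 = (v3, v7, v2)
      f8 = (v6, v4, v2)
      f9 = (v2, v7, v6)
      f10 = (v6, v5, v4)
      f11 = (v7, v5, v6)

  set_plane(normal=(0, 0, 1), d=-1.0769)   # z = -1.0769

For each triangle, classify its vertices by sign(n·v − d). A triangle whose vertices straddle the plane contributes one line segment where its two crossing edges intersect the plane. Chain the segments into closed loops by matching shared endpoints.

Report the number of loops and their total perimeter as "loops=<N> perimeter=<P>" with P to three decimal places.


loops=1 perimeter=11.700

Straddling triangles (8 of 12):
  (v1,v3,v0) [++-] → (-1.405, -0.848128, -1.0769)–(-1.405, -1.52, -1.0769)  len=0.6719
  (v4,v1,v0) [-+-] → (0.783961, -1.52, -1.0769)–(-1.405, -1.52, -1.0769)  len=2.1890
  (v0,v3,v2) [-+-] → (-1.405, -0.848128, -1.0769)–(-1.405, 1.52, -1.0769)  len=2.3681
  (v5,v1,v4) [++-] → (0.783961, -1.52, -1.0769)–(1.405, -1.52, -1.0769)  len=0.6210
  (v3,v7,v2) [++-] → (-0.783961, 1.52, -1.0769)–(-1.405, 1.52, -1.0769)  len=0.6210
  (v2,v7,v6) [-+-] → (-0.783961, 1.52, -1.0769)–(1.405, 1.52, -1.0769)  len=2.1890
  (v6,v5,v4) [-+-] → (1.405, 0.848128, -1.0769)–(1.405, -1.52, -1.0769)  len=2.3681
  (v7,v5,v6) [++-] → (1.405, 0.848128, -1.0769)–(1.405, 1.52, -1.0769)  len=0.6719

Chained into 1 loop(s):
  loop 1: 8 segments, perimeter = 11.7000
Total perimeter = 11.700


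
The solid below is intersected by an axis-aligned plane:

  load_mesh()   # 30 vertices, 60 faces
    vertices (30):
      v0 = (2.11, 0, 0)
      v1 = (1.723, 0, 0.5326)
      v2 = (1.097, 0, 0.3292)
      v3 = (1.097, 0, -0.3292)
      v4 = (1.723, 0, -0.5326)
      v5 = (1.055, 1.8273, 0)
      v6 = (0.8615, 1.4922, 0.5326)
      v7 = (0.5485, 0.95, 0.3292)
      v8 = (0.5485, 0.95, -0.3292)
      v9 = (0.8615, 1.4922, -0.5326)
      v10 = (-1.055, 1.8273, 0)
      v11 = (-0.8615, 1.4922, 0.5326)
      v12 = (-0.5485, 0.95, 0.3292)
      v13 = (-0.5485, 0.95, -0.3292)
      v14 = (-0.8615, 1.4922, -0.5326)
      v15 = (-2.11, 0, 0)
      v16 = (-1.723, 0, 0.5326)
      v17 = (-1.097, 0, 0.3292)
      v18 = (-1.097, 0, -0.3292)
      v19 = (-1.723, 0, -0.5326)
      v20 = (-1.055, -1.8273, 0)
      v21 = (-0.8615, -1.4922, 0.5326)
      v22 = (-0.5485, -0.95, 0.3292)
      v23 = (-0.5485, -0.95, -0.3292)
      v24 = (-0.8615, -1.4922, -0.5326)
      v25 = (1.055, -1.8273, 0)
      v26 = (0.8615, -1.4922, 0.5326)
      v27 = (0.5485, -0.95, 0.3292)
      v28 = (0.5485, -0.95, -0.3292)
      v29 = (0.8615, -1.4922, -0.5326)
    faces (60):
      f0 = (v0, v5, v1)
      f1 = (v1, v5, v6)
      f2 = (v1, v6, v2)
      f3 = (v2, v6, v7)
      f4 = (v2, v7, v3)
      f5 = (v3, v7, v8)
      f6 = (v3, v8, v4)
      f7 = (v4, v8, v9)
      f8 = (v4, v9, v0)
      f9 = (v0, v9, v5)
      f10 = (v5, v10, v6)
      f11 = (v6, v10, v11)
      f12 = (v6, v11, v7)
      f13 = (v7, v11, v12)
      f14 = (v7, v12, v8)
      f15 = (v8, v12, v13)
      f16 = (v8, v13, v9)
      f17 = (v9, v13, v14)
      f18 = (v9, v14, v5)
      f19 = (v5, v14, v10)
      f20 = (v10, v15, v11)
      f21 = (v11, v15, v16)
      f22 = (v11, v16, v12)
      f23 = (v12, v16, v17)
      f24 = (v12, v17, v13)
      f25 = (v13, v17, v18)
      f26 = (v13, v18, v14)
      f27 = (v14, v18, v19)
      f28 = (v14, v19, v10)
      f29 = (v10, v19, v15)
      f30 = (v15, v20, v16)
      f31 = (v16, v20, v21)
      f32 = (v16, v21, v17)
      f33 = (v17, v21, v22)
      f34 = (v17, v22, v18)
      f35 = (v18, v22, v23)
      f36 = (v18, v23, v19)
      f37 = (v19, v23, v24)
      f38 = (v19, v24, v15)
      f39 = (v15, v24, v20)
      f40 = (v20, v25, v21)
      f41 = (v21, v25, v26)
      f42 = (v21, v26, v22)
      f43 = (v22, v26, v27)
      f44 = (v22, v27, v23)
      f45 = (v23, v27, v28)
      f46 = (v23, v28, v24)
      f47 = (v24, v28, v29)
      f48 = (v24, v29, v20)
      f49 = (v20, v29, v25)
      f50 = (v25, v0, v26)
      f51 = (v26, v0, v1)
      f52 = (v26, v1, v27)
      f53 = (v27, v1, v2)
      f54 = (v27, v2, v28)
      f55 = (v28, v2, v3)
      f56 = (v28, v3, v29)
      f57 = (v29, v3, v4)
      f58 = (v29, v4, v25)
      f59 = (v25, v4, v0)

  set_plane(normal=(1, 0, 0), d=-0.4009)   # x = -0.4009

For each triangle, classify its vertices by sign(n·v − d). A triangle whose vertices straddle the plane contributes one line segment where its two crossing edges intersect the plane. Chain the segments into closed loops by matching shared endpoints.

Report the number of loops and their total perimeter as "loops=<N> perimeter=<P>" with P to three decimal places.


Straddling triangles (20 of 60):
  (v5,v10,v6) [+-+] → (-0.4009, 1.8273, 0)–(-0.4009, 1.71293, 0.181776)  len=0.2148
  (v6,v10,v11) [+--] → (-0.4009, 1.71293, 0.181776)–(-0.4009, 1.4922, 0.5326)  len=0.4145
  (v6,v11,v7) [+-+] → (-0.4009, 1.4922, 0.5326)–(-0.4009, 1.31508, 0.466156)  len=0.1892
  (v7,v11,v12) [+--] → (-0.4009, 1.31508, 0.466156)–(-0.4009, 0.95, 0.3292)  len=0.3899
  (v7,v12,v8) [+-+] → (-0.4009, 0.95, 0.3292)–(-0.4009, 0.95, 0.240613)  len=0.0886
  (v8,v12,v13) [+--] → (-0.4009, 0.95, 0.240613)–(-0.4009, 0.95, -0.3292)  len=0.5698
  (v8,v13,v9) [+-+] → (-0.4009, 0.95, -0.3292)–(-0.4009, 1.00676, -0.350492)  len=0.0606
  (v9,v13,v14) [+--] → (-0.4009, 1.00676, -0.350492)–(-0.4009, 1.4922, -0.5326)  len=0.5185
  (v9,v14,v5) [+-+] → (-0.4009, 1.4922, -0.5326)–(-0.4009, 1.57274, -0.404598)  len=0.1512
  (v5,v14,v10) [+--] → (-0.4009, 1.57274, -0.404598)–(-0.4009, 1.8273, 0)  len=0.4780
  (v20,v25,v21) [-+-] → (-0.4009, -1.8273, 0)–(-0.4009, -1.57274, 0.404598)  len=0.4780
  (v21,v25,v26) [-++] → (-0.4009, -1.57274, 0.404598)–(-0.4009, -1.4922, 0.5326)  len=0.1512
  (v21,v26,v22) [-+-] → (-0.4009, -1.4922, 0.5326)–(-0.4009, -1.00676, 0.350492)  len=0.5185
  (v22,v26,v27) [-++] → (-0.4009, -1.00676, 0.350492)–(-0.4009, -0.95, 0.3292)  len=0.0606
  (v22,v27,v23) [-+-] → (-0.4009, -0.95, 0.3292)–(-0.4009, -0.95, -0.240613)  len=0.5698
  (v23,v27,v28) [-++] → (-0.4009, -0.95, -0.240613)–(-0.4009, -0.95, -0.3292)  len=0.0886
  (v23,v28,v24) [-+-] → (-0.4009, -0.95, -0.3292)–(-0.4009, -1.31508, -0.466156)  len=0.3899
  (v24,v28,v29) [-++] → (-0.4009, -1.31508, -0.466156)–(-0.4009, -1.4922, -0.5326)  len=0.1892
  (v24,v29,v20) [-+-] → (-0.4009, -1.4922, -0.5326)–(-0.4009, -1.71293, -0.181776)  len=0.4145
  (v20,v29,v25) [-++] → (-0.4009, -1.71293, -0.181776)–(-0.4009, -1.8273, 0)  len=0.2148

Chained into 2 loop(s):
  loop 1: 10 segments, perimeter = 3.0751
  loop 2: 10 segments, perimeter = 3.0751
Total perimeter = 6.150

loops=2 perimeter=6.150


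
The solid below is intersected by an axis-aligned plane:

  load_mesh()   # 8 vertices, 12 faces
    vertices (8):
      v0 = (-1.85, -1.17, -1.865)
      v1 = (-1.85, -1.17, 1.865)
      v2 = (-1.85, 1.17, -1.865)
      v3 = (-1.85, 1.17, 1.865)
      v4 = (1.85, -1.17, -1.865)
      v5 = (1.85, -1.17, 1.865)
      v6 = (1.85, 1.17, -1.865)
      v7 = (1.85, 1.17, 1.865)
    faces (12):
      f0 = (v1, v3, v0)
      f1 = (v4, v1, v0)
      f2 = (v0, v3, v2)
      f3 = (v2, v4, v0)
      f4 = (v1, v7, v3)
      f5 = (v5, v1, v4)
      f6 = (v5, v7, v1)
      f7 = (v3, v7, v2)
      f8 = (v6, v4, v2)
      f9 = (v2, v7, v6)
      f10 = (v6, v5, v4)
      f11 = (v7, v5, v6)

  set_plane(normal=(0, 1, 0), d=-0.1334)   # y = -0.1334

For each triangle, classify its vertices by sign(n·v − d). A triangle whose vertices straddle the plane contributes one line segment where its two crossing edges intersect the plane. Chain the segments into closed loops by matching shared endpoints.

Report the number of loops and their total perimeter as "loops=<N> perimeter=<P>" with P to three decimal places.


loops=1 perimeter=14.860

Straddling triangles (8 of 12):
  (v1,v3,v0) [-+-] → (-1.85, -0.1334, 1.865)–(-1.85, -0.1334, -0.212642)  len=2.0776
  (v0,v3,v2) [-++] → (-1.85, -0.1334, -0.212642)–(-1.85, -0.1334, -1.865)  len=1.6524
  (v2,v4,v0) [+--] → (0.210932, -0.1334, -1.865)–(-1.85, -0.1334, -1.865)  len=2.0609
  (v1,v7,v3) [-++] → (-0.210932, -0.1334, 1.865)–(-1.85, -0.1334, 1.865)  len=1.6391
  (v5,v7,v1) [-+-] → (1.85, -0.1334, 1.865)–(-0.210932, -0.1334, 1.865)  len=2.0609
  (v6,v4,v2) [+-+] → (1.85, -0.1334, -1.865)–(0.210932, -0.1334, -1.865)  len=1.6391
  (v6,v5,v4) [+--] → (1.85, -0.1334, 0.212642)–(1.85, -0.1334, -1.865)  len=2.0776
  (v7,v5,v6) [+-+] → (1.85, -0.1334, 1.865)–(1.85, -0.1334, 0.212642)  len=1.6524

Chained into 1 loop(s):
  loop 1: 8 segments, perimeter = 14.8600
Total perimeter = 14.860


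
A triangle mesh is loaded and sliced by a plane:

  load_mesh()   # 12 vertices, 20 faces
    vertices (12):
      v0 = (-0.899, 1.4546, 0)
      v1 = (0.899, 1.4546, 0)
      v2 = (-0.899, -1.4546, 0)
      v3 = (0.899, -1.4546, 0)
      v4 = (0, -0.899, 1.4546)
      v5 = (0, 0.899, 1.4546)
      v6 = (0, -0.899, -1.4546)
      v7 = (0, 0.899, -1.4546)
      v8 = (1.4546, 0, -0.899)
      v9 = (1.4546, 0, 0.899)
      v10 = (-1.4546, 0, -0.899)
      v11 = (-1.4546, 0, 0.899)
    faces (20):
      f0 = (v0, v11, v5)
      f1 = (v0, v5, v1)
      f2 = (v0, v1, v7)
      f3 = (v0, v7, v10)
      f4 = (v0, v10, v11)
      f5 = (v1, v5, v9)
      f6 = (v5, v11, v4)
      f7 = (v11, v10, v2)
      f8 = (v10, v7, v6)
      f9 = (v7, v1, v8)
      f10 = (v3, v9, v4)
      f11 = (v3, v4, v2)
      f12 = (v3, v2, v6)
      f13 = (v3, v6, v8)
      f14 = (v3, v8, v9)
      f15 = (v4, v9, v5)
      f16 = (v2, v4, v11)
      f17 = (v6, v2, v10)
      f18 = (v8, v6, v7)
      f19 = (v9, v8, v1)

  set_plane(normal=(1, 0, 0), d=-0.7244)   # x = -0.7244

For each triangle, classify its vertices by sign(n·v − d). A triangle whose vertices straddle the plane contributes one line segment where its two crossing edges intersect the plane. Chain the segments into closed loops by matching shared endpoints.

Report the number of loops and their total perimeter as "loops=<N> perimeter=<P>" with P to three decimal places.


loops=1 perimeter=8.080

Straddling triangles (10 of 20):
  (v0,v11,v5) [--+] → (-0.7244, 0.451292, 1.17791)–(-0.7244, 1.34669, 0.282506)  len=1.2663
  (v0,v5,v1) [-++] → (-0.7244, 1.34669, 0.282506)–(-0.7244, 1.4546, 0)  len=0.3024
  (v0,v1,v7) [-++] → (-0.7244, 1.4546, 0)–(-0.7244, 1.34669, -0.282506)  len=0.3024
  (v0,v7,v10) [-+-] → (-0.7244, 1.34669, -0.282506)–(-0.7244, 0.451292, -1.17791)  len=1.2663
  (v5,v11,v4) [+-+] → (-0.7244, 0.451292, 1.17791)–(-0.7244, -0.451292, 1.17791)  len=0.9026
  (v10,v7,v6) [-++] → (-0.7244, 0.451292, -1.17791)–(-0.7244, -0.451292, -1.17791)  len=0.9026
  (v3,v4,v2) [++-] → (-0.7244, -1.34669, 0.282506)–(-0.7244, -1.4546, 0)  len=0.3024
  (v3,v2,v6) [+-+] → (-0.7244, -1.4546, 0)–(-0.7244, -1.34669, -0.282506)  len=0.3024
  (v2,v4,v11) [-+-] → (-0.7244, -1.34669, 0.282506)–(-0.7244, -0.451292, 1.17791)  len=1.2663
  (v6,v2,v10) [+--] → (-0.7244, -1.34669, -0.282506)–(-0.7244, -0.451292, -1.17791)  len=1.2663

Chained into 1 loop(s):
  loop 1: 10 segments, perimeter = 8.0800
Total perimeter = 8.080


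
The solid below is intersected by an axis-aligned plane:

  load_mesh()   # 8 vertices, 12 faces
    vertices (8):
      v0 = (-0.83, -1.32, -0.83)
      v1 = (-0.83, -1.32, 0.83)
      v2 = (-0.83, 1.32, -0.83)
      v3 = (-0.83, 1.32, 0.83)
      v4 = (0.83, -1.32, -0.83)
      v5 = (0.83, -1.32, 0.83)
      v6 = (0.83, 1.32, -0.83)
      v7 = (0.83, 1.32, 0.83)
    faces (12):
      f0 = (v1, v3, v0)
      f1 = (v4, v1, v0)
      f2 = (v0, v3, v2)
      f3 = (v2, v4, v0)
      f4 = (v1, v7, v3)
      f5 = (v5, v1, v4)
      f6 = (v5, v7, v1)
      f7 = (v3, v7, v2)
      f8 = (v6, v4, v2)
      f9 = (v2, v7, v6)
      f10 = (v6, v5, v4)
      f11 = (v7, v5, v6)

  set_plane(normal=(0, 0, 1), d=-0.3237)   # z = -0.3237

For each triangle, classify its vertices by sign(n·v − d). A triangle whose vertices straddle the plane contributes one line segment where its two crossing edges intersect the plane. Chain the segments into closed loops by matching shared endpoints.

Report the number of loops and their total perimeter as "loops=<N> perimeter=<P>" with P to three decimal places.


loops=1 perimeter=8.600

Straddling triangles (8 of 12):
  (v1,v3,v0) [++-] → (-0.83, -0.5148, -0.3237)–(-0.83, -1.32, -0.3237)  len=0.8052
  (v4,v1,v0) [-+-] → (0.3237, -1.32, -0.3237)–(-0.83, -1.32, -0.3237)  len=1.1537
  (v0,v3,v2) [-+-] → (-0.83, -0.5148, -0.3237)–(-0.83, 1.32, -0.3237)  len=1.8348
  (v5,v1,v4) [++-] → (0.3237, -1.32, -0.3237)–(0.83, -1.32, -0.3237)  len=0.5063
  (v3,v7,v2) [++-] → (-0.3237, 1.32, -0.3237)–(-0.83, 1.32, -0.3237)  len=0.5063
  (v2,v7,v6) [-+-] → (-0.3237, 1.32, -0.3237)–(0.83, 1.32, -0.3237)  len=1.1537
  (v6,v5,v4) [-+-] → (0.83, 0.5148, -0.3237)–(0.83, -1.32, -0.3237)  len=1.8348
  (v7,v5,v6) [++-] → (0.83, 0.5148, -0.3237)–(0.83, 1.32, -0.3237)  len=0.8052

Chained into 1 loop(s):
  loop 1: 8 segments, perimeter = 8.6000
Total perimeter = 8.600


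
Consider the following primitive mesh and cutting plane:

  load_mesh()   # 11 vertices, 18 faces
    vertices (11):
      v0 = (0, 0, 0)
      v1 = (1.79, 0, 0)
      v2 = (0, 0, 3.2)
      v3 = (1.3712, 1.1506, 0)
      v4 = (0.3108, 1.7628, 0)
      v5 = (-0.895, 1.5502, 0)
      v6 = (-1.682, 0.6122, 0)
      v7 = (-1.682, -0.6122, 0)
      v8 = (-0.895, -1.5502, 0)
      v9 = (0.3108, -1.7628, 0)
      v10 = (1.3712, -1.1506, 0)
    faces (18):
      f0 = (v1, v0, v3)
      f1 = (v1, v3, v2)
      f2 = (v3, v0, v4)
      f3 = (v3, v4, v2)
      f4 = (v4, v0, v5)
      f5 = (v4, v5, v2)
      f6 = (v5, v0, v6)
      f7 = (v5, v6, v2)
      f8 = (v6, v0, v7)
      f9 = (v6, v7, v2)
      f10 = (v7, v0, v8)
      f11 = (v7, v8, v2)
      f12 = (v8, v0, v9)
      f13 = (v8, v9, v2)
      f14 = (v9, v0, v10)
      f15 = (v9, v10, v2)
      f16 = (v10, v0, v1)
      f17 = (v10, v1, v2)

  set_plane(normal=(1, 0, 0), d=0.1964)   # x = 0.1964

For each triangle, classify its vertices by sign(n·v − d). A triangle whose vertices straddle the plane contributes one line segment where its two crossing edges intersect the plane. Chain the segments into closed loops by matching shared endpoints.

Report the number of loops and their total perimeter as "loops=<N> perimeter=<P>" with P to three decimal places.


loops=1 perimeter=10.207

Straddling triangles (12 of 18):
  (v1,v0,v3) [+-+] → (0.1964, 0, 0)–(0.1964, 0.164803, 0)  len=0.1648
  (v1,v3,v2) [++-] → (0.1964, 0.164803, 2.74166)–(0.1964, 0, 2.84889)  len=0.1966
  (v3,v0,v4) [+-+] → (0.1964, 0.164803, 0)–(0.1964, 1.11394, 0)  len=0.9491
  (v3,v4,v2) [++-] → (0.1964, 1.11394, 1.17786)–(0.1964, 0.164803, 2.74166)  len=1.8293
  (v4,v0,v5) [+--] → (0.1964, 1.11394, 0)–(0.1964, 1.74263, 0)  len=0.6287
  (v4,v5,v2) [+--] → (0.1964, 1.74263, 0)–(0.1964, 1.11394, 1.17786)  len=1.3351
  (v8,v0,v9) [--+] → (0.1964, -1.11394, 0)–(0.1964, -1.74263, 0)  len=0.6287
  (v8,v9,v2) [-+-] → (0.1964, -1.74263, 0)–(0.1964, -1.11394, 1.17786)  len=1.3351
  (v9,v0,v10) [+-+] → (0.1964, -1.11394, 0)–(0.1964, -0.164803, 0)  len=0.9491
  (v9,v10,v2) [++-] → (0.1964, -0.164803, 2.74166)–(0.1964, -1.11394, 1.17786)  len=1.8293
  (v10,v0,v1) [+-+] → (0.1964, -0.164803, 0)–(0.1964, 0, 0)  len=0.1648
  (v10,v1,v2) [++-] → (0.1964, 0, 2.84889)–(0.1964, -0.164803, 2.74166)  len=0.1966

Chained into 1 loop(s):
  loop 1: 12 segments, perimeter = 10.2074
Total perimeter = 10.207


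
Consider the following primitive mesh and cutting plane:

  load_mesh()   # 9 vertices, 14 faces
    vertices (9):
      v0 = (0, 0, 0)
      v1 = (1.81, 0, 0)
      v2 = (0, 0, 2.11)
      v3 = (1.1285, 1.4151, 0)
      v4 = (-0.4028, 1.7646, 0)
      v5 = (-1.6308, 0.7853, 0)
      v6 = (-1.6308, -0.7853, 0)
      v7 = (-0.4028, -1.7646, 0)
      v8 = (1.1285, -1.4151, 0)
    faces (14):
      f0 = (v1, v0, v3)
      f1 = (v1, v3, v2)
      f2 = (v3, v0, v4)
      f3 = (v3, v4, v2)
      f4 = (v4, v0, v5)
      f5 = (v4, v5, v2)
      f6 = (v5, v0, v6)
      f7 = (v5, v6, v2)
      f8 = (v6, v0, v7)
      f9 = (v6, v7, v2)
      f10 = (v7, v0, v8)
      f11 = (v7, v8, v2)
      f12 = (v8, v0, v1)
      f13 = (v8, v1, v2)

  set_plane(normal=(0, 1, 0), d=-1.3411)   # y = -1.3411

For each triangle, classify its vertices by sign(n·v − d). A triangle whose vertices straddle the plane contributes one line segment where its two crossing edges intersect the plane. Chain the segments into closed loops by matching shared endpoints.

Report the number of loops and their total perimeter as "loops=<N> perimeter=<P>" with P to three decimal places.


Straddling triangles (6 of 14):
  (v6,v0,v7) [++-] → (-0.306129, -1.3411, 0)–(-0.933851, -1.3411, 0)  len=0.6277
  (v6,v7,v2) [+-+] → (-0.933851, -1.3411, 0)–(-0.306129, -1.3411, 0.506395)  len=0.8065
  (v7,v0,v8) [-+-] → (-0.306129, -1.3411, 0)–(1.06949, -1.3411, 0)  len=1.3756
  (v7,v8,v2) [--+] → (1.06949, -1.3411, 0.110338)–(-0.306129, -1.3411, 0.506395)  len=1.4315
  (v8,v0,v1) [-++] → (1.06949, -1.3411, 0)–(1.16414, -1.3411, 0)  len=0.0947
  (v8,v1,v2) [-++] → (1.16414, -1.3411, 0)–(1.06949, -1.3411, 0.110338)  len=0.1454

Chained into 1 loop(s):
  loop 1: 6 segments, perimeter = 4.4814
Total perimeter = 4.481

loops=1 perimeter=4.481


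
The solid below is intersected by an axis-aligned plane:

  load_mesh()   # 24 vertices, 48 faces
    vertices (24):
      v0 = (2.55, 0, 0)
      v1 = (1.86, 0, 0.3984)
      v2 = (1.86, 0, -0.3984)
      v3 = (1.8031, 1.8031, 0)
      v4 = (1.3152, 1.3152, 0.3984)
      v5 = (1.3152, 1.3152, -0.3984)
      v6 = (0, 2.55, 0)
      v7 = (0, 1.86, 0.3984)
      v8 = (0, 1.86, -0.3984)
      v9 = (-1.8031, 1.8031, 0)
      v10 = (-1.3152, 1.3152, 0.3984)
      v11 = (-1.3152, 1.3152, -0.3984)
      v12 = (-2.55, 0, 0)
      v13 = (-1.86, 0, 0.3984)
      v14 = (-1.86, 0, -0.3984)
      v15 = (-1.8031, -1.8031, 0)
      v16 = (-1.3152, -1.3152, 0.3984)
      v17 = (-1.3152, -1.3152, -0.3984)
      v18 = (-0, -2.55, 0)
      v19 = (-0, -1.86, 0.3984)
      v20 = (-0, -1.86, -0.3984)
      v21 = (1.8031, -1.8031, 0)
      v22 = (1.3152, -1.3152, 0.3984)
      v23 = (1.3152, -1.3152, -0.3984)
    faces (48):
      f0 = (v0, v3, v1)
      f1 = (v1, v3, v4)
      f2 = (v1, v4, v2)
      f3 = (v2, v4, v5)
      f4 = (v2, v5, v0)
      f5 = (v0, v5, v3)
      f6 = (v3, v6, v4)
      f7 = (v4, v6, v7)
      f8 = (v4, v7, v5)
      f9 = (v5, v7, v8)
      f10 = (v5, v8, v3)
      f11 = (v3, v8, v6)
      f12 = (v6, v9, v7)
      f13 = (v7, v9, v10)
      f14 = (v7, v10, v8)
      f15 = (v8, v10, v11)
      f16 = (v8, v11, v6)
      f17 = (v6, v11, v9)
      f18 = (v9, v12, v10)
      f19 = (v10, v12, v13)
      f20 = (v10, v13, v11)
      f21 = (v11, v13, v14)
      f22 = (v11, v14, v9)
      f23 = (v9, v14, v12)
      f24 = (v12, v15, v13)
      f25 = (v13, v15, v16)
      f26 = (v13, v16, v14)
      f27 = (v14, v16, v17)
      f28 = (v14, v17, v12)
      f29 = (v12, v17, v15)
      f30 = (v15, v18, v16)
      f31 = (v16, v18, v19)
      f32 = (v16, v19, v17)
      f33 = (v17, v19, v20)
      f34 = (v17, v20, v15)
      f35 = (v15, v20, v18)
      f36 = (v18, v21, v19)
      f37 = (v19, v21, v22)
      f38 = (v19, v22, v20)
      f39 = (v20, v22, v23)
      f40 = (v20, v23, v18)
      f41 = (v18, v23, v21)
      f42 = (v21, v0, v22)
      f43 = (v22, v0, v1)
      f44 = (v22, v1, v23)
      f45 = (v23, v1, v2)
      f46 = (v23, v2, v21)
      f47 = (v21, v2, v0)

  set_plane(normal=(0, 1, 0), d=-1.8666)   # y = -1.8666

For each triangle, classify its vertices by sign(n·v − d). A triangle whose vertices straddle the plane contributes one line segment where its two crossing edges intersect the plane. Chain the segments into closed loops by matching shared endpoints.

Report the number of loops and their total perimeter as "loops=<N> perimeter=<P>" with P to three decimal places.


Straddling triangles (6 of 48):
  (v15,v18,v16) [+-+] → (-1.6498, -1.8666, 0)–(-0.727897, -1.8666, 0.220494)  len=0.9479
  (v16,v18,v19) [+-+] → (-0.727897, -1.8666, 0.220494)–(0, -1.8666, 0.394589)  len=0.7484
  (v15,v20,v18) [++-] → (0, -1.8666, -0.394589)–(-1.6498, -1.8666, 0)  len=1.6963
  (v18,v21,v19) [-++] → (1.6498, -1.8666, 0)–(0, -1.8666, 0.394589)  len=1.6963
  (v20,v23,v18) [++-] → (0.727897, -1.8666, -0.220494)–(0, -1.8666, -0.394589)  len=0.7484
  (v18,v23,v21) [-++] → (0.727897, -1.8666, -0.220494)–(1.6498, -1.8666, 0)  len=0.9479

Chained into 1 loop(s):
  loop 1: 6 segments, perimeter = 6.7853
Total perimeter = 6.785

loops=1 perimeter=6.785
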